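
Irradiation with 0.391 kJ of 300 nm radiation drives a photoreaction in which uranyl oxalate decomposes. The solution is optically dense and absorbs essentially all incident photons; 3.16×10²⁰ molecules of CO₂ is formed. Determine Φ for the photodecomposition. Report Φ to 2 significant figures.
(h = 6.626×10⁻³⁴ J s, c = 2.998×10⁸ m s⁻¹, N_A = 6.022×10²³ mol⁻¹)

Φ = 0.54

Product: 3.16×10²⁰ / 6.022×10²³ = 5.247×10⁻⁴ mol.
Photon energy at 300 nm: hc/λ = (6.626×10⁻³⁴)(2.998×10⁸)/(300×10⁻⁹) = 6.622×10⁻¹⁹ J.
Incident energy: 0.391 kJ = 391 J.
Photons incident: 391 / 6.622×10⁻¹⁹ = 5.905×10²⁰, i.e. 5.905×10²⁰/6.022×10²³ = 9.806×10⁻⁴ mol.
Φ = 5.247×10⁻⁴ mol / 9.806×10⁻⁴ mol photons = 0.54.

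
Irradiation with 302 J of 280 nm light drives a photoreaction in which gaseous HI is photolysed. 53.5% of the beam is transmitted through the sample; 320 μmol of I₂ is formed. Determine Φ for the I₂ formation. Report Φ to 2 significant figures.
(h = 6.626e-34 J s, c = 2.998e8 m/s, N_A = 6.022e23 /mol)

Φ = 0.97

Product: 320 μmol = 3.20e-4 mol.
Photon energy at 280 nm: hc/λ = (6.626e-34)(2.998e8)/(280e-9) = 7.095e-19 J.
Photons incident: 302 / 7.095e-19 = 4.257e20, i.e. 4.257e20/6.022e23 = 7.069e-4 mol.
Fraction absorbed: 1 − 53.5/100 = 0.4650.
Photons absorbed: 0.4650 × 7.069e-4 = 3.287e-4 mol.
Φ = 3.20e-4 mol / 3.287e-4 mol photons = 0.97.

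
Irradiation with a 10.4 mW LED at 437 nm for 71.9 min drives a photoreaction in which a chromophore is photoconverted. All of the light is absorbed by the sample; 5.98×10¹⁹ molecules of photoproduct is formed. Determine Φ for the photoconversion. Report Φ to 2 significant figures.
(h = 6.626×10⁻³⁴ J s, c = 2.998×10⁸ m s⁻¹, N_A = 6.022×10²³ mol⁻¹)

Product: 5.98×10¹⁹ / 6.022×10²³ = 9.930×10⁻⁵ mol.
Photon energy at 437 nm: hc/λ = (6.626×10⁻³⁴)(2.998×10⁸)/(437×10⁻⁹) = 4.546×10⁻¹⁹ J.
Energy delivered: (10.4 mW)(4314 s) = 44.87 J.
Photons incident: 44.87 / 4.546×10⁻¹⁹ = 9.870×10¹⁹, i.e. 9.870×10¹⁹/6.022×10²³ = 1.639×10⁻⁴ mol.
Φ = 9.930×10⁻⁵ mol / 1.639×10⁻⁴ mol photons = 0.61.

Φ = 0.61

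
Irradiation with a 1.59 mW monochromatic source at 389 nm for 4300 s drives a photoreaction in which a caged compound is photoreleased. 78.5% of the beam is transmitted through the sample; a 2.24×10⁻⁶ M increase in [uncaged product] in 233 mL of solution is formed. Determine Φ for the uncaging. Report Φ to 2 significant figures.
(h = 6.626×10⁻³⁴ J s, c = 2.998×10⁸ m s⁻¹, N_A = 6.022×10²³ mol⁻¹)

Product: (2.24×10⁻⁶ M)(0.233 L) = 5.219×10⁻⁷ mol.
Photon energy at 389 nm: hc/λ = (6.626×10⁻³⁴)(2.998×10⁸)/(389×10⁻⁹) = 5.107×10⁻¹⁹ J.
Energy delivered: (1.59 mW)(4300 s) = 6.837 J.
Photons incident: 6.837 / 5.107×10⁻¹⁹ = 1.339×10¹⁹, i.e. 1.339×10¹⁹/6.022×10²³ = 2.224×10⁻⁵ mol.
Fraction absorbed: 1 − 78.5/100 = 0.2150.
Photons absorbed: 0.2150 × 2.224×10⁻⁵ = 4.782×10⁻⁶ mol.
Φ = 5.219×10⁻⁷ mol / 4.782×10⁻⁶ mol photons = 0.11.

Φ = 0.11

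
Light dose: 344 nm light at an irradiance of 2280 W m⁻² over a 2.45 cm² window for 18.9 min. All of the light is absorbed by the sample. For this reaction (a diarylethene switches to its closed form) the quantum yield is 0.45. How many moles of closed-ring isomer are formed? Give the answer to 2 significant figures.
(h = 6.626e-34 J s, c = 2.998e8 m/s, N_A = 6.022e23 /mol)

8.2e-4 mol

Photon energy at 344 nm: hc/λ = (6.626e-34)(2.998e8)/(344e-9) = 5.775e-19 J.
Energy delivered: (2280 W m⁻²)(2.45e-4 m²)(1134 s) = 633.5 J.
Photons incident: 633.5 / 5.775e-19 = 1.097e21, i.e. 1.097e21/6.022e23 = 0.001822 mol.
Product: Φ × n_abs = 0.45 × 0.001822 = 8.199e-4 mol.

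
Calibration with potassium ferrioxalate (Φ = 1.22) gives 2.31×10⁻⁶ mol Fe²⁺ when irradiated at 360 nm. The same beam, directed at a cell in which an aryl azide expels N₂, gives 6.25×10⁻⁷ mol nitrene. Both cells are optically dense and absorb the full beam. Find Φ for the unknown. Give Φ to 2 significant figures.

Φ = 0.33

Photons absorbed by the actinometer: 2.31×10⁻⁶ / 1.22 = 1.893×10⁻⁶ mol.
Φ(unknown) = 6.25×10⁻⁷ / 1.893×10⁻⁶ = 0.33.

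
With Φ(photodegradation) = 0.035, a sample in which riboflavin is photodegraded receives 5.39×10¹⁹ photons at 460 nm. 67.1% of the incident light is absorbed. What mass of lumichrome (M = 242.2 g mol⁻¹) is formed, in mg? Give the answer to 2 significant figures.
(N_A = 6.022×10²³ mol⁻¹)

0.51 mg

Moles of photons: 5.39×10¹⁹ / 6.022×10²³ = 8.951×10⁻⁵ mol.
Photons absorbed: 0.671 × 8.951×10⁻⁵ = 6.006×10⁻⁵ mol.
Product: Φ × n_abs = 0.035 × 6.006×10⁻⁵ = 2.102×10⁻⁶ mol.
Mass: 2.102×10⁻⁶ × 242.2 = 5.091×10⁻⁴ g = 0.51 mg.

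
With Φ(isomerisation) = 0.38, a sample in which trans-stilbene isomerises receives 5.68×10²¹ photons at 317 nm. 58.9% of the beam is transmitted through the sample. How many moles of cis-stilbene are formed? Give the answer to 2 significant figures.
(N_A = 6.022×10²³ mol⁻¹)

0.0015 mol

Moles of photons: 5.68×10²¹ / 6.022×10²³ = 0.009432 mol.
Fraction absorbed: 1 − 58.9/100 = 0.4110.
Photons absorbed: 0.4110 × 0.009432 = 0.003877 mol.
Product: Φ × n_abs = 0.38 × 0.003877 = 0.001473 mol.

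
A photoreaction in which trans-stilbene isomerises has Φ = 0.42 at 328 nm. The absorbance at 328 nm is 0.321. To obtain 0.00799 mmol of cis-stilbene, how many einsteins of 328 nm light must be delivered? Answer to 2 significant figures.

3.6e-5 einstein

Product: 0.00799 mmol = 7.99e-6 mol.
Photons that must be absorbed: 7.99e-6 / 0.42 = 1.902e-5 mol.
Fraction absorbed: 1 − 10^(−0.321) = 0.5225.
Incident photons needed: 1.902e-5 / 0.5225 = 3.640e-5 mol.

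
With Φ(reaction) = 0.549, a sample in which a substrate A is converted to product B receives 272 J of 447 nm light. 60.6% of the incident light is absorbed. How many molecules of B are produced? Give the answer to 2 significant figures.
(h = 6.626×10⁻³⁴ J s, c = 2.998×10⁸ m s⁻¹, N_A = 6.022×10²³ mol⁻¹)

2.0×10²⁰ molecules

Photon energy at 447 nm: hc/λ = (6.626×10⁻³⁴)(2.998×10⁸)/(447×10⁻⁹) = 4.444×10⁻¹⁹ J.
Photons incident: 272 / 4.444×10⁻¹⁹ = 6.121×10²⁰, i.e. 6.121×10²⁰/6.022×10²³ = 0.001016 mol.
Photons absorbed: 0.606 × 0.001016 = 6.157×10⁻⁴ mol.
Product: Φ × n_abs = 0.549 × 6.157×10⁻⁴ = 3.380×10⁻⁴ mol.
As a count: 3.380×10⁻⁴ × 6.022×10²³ = 2.0×10²⁰.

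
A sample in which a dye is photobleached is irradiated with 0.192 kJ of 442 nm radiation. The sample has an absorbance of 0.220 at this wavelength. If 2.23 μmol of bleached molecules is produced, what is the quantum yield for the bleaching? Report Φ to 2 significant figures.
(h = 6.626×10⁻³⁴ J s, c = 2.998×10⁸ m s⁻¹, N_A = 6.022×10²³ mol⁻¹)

Φ = 0.0079

Product: 2.23 μmol = 2.23×10⁻⁶ mol.
Photon energy at 442 nm: hc/λ = (6.626×10⁻³⁴)(2.998×10⁸)/(442×10⁻⁹) = 4.494×10⁻¹⁹ J.
Incident energy: 0.192 kJ = 192 J.
Photons incident: 192 / 4.494×10⁻¹⁹ = 4.272×10²⁰, i.e. 4.272×10²⁰/6.022×10²³ = 7.094×10⁻⁴ mol.
Fraction absorbed: 1 − 10^(−0.220) = 0.3974.
Photons absorbed: 0.3974 × 7.094×10⁻⁴ = 2.819×10⁻⁴ mol.
Φ = 2.23×10⁻⁶ mol / 2.819×10⁻⁴ mol photons = 0.0079.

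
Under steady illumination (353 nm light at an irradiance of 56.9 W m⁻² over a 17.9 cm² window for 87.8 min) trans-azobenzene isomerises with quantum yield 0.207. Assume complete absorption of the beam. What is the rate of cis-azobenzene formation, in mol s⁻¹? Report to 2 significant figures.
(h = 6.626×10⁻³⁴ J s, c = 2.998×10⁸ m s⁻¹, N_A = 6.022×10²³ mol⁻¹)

6.2×10⁻⁸ mol s⁻¹

Photon energy at 353 nm: hc/λ = (6.626×10⁻³⁴)(2.998×10⁸)/(353×10⁻⁹) = 5.627×10⁻¹⁹ J.
Energy delivered: (56.9 W m⁻²)(17.9×10⁻⁴ m²)(5268 s) = 536.6 J.
Photons incident: 536.6 / 5.627×10⁻¹⁹ = 9.536×10²⁰, i.e. 9.536×10²⁰/6.022×10²³ = 0.001584 mol.
Product formed: 0.207 × 0.001584 = 3.279×10⁻⁴ mol.
Rate: 3.279×10⁻⁴ / 5268 s = 6.2×10⁻⁸ mol s⁻¹.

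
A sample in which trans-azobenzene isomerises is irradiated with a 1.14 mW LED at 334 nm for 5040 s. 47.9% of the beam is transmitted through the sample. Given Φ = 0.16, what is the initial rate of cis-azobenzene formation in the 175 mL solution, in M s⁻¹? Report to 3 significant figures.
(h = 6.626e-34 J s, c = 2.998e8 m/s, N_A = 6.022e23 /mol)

Photon energy at 334 nm: hc/λ = (6.626e-34)(2.998e8)/(334e-9) = 5.948e-19 J.
Energy delivered: (1.14 mW)(5040 s) = 5.746 J.
Photons incident: 5.746 / 5.948e-19 = 9.660e18, i.e. 9.660e18/6.022e23 = 1.604e-5 mol.
Fraction absorbed: 1 − 47.9/100 = 0.5210.
Photons absorbed: 0.5210 × 1.604e-5 = 8.357e-6 mol.
Product formed: 0.16 × 8.357e-6 = 1.337e-6 mol.
Rate: 1.337e-6 mol / (5040 s × 0.175 L) = 1.52e-9 M s⁻¹.

1.52e-9 M s⁻¹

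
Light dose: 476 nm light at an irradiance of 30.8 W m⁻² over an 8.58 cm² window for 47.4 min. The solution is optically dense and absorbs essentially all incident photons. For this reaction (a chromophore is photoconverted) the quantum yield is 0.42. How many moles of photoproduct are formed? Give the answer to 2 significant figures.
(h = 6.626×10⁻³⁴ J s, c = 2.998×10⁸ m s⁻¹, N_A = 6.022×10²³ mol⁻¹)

1.3×10⁻⁴ mol

Photon energy at 476 nm: hc/λ = (6.626×10⁻³⁴)(2.998×10⁸)/(476×10⁻⁹) = 4.173×10⁻¹⁹ J.
Energy delivered: (30.8 W m⁻²)(8.58×10⁻⁴ m²)(2844 s) = 75.16 J.
Photons incident: 75.16 / 4.173×10⁻¹⁹ = 1.801×10²⁰, i.e. 1.801×10²⁰/6.022×10²³ = 2.991×10⁻⁴ mol.
Product: Φ × n_abs = 0.42 × 2.991×10⁻⁴ = 1.256×10⁻⁴ mol.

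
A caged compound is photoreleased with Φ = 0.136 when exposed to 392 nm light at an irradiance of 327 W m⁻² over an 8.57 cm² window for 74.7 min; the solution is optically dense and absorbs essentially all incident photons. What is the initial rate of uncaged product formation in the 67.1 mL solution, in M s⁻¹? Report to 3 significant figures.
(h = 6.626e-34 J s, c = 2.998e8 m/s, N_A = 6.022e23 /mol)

1.86e-6 M s⁻¹

Photon energy at 392 nm: hc/λ = (6.626e-34)(2.998e8)/(392e-9) = 5.068e-19 J.
Energy delivered: (327 W m⁻²)(8.57e-4 m²)(4482 s) = 1256 J.
Photons incident: 1256 / 5.068e-19 = 2.478e21, i.e. 2.478e21/6.022e23 = 0.004115 mol.
Product formed: 0.136 × 0.004115 = 5.596e-4 mol.
Rate: 5.596e-4 mol / (4482 s × 0.0671 L) = 1.86e-6 M s⁻¹.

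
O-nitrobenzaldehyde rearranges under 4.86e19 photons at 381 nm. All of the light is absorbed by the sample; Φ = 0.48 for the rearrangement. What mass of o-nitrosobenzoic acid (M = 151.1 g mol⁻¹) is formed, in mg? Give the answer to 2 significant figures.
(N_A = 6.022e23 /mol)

5.9 mg

Moles of photons: 4.86e19 / 6.022e23 = 8.070e-5 mol.
Product: Φ × n_abs = 0.48 × 8.070e-5 = 3.874e-5 mol.
Mass: 3.874e-5 × 151.1 = 0.005854 g = 5.9 mg.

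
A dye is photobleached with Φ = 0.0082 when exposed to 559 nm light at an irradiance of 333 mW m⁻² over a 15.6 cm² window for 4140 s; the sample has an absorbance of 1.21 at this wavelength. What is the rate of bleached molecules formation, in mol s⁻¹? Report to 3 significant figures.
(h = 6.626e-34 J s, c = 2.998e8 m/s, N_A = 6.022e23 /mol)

1.87e-11 mol s⁻¹

Photon energy at 559 nm: hc/λ = (6.626e-34)(2.998e8)/(559e-9) = 3.554e-19 J.
Energy delivered: (333 mW m⁻²)(15.6e-4 m²)(4140 s) = 2.151 J.
Photons incident: 2.151 / 3.554e-19 = 6.052e18, i.e. 6.052e18/6.022e23 = 1.005e-5 mol.
Fraction absorbed: 1 − 10^(−1.21) = 0.9383.
Photons absorbed: 0.9383 × 1.005e-5 = 9.430e-6 mol.
Product formed: 0.0082 × 9.430e-6 = 7.733e-8 mol.
Rate: 7.733e-8 / 4140 s = 1.87e-11 mol s⁻¹.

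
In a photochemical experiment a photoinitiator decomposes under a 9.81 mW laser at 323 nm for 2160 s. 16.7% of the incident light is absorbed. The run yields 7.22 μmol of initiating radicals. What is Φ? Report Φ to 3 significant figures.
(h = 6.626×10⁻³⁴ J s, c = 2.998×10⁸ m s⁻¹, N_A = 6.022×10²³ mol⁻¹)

Φ = 0.756

Product: 7.22 μmol = 7.22×10⁻⁶ mol.
Photon energy at 323 nm: hc/λ = (6.626×10⁻³⁴)(2.998×10⁸)/(323×10⁻⁹) = 6.150×10⁻¹⁹ J.
Energy delivered: (9.81 mW)(2160 s) = 21.19 J.
Photons incident: 21.19 / 6.150×10⁻¹⁹ = 3.446×10¹⁹, i.e. 3.446×10¹⁹/6.022×10²³ = 5.722×10⁻⁵ mol.
Photons absorbed: 0.167 × 5.722×10⁻⁵ = 9.556×10⁻⁶ mol.
Φ = 7.22×10⁻⁶ mol / 9.556×10⁻⁶ mol photons = 0.756.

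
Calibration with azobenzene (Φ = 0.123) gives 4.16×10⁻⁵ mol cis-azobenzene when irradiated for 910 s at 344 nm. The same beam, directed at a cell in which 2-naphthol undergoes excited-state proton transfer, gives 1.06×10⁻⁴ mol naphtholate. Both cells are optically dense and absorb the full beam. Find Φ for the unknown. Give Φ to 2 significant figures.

Φ = 0.31

Photons absorbed by the actinometer: 4.16×10⁻⁵ / 0.123 = 3.382×10⁻⁴ mol.
Φ(unknown) = 1.06×10⁻⁴ / 3.382×10⁻⁴ = 0.31.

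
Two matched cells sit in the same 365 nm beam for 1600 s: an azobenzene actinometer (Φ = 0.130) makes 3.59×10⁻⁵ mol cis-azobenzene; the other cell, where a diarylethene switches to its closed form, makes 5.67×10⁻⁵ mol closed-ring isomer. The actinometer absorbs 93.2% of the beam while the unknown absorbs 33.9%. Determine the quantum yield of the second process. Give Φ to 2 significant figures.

Φ = 0.56

Photons absorbed by the actinometer: 3.59×10⁻⁵ / 0.130 = 2.762×10⁻⁴ mol.
Incident flux: 2.762×10⁻⁴ / 0.932 = 2.964×10⁻⁴ einstein.
Absorbed by unknown: 0.339 × 2.964×10⁻⁴ = 1.005×10⁻⁴ mol.
Φ(unknown) = 5.67×10⁻⁵ / 1.005×10⁻⁴ = 0.56.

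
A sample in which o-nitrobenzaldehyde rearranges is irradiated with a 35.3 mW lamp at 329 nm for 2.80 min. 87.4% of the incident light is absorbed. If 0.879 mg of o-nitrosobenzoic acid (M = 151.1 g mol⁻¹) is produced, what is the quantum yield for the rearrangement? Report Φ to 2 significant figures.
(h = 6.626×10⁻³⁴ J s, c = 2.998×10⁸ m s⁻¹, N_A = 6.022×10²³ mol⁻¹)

Φ = 0.41

Product: 0.879 mg / 151.1 g mol⁻¹ = 5.817×10⁻⁶ mol.
Photon energy at 329 nm: hc/λ = (6.626×10⁻³⁴)(2.998×10⁸)/(329×10⁻⁹) = 6.038×10⁻¹⁹ J.
Energy delivered: (35.3 mW)(168 s) = 5.930 J.
Photons incident: 5.930 / 6.038×10⁻¹⁹ = 9.821×10¹⁸, i.e. 9.821×10¹⁸/6.022×10²³ = 1.631×10⁻⁵ mol.
Photons absorbed: 0.874 × 1.631×10⁻⁵ = 1.425×10⁻⁵ mol.
Φ = 5.817×10⁻⁶ mol / 1.425×10⁻⁵ mol photons = 0.41.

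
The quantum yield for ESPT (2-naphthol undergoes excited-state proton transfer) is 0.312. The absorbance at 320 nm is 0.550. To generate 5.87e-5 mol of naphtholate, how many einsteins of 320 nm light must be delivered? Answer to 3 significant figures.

Photons that must be absorbed: 5.87e-5 / 0.312 = 1.881e-4 mol.
Fraction absorbed: 1 − 10^(−0.550) = 0.7182.
Incident photons needed: 1.881e-4 / 0.7182 = 2.619e-4 mol.

2.62e-4 einstein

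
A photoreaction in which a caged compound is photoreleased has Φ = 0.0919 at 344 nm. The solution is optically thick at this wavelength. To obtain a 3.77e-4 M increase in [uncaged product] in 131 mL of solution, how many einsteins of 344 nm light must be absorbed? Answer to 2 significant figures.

5.4e-4 einstein

Product: (3.77e-4 M)(0.131 L) = 4.939e-5 mol.
Photons that must be absorbed: 4.939e-5 / 0.0919 = 5.374e-4 mol.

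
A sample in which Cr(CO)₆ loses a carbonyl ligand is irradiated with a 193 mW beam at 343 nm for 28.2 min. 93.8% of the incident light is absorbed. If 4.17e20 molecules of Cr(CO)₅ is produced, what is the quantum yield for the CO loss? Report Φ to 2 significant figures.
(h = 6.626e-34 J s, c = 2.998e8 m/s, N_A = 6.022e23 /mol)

Product: 4.17e20 / 6.022e23 = 6.925e-4 mol.
Photon energy at 343 nm: hc/λ = (6.626e-34)(2.998e8)/(343e-9) = 5.791e-19 J.
Energy delivered: (193 mW)(1692 s) = 326.6 J.
Photons incident: 326.6 / 5.791e-19 = 5.640e20, i.e. 5.640e20/6.022e23 = 9.366e-4 mol.
Photons absorbed: 0.938 × 9.366e-4 = 8.785e-4 mol.
Φ = 6.925e-4 mol / 8.785e-4 mol photons = 0.79.

Φ = 0.79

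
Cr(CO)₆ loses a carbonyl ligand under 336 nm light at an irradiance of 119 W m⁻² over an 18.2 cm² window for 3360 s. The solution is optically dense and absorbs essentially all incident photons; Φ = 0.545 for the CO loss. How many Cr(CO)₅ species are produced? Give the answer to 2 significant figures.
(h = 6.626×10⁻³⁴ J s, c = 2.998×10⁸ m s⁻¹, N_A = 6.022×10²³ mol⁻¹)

6.7×10²⁰ species

Photon energy at 336 nm: hc/λ = (6.626×10⁻³⁴)(2.998×10⁸)/(336×10⁻⁹) = 5.912×10⁻¹⁹ J.
Energy delivered: (119 W m⁻²)(18.2×10⁻⁴ m²)(3360 s) = 727.7 J.
Photons incident: 727.7 / 5.912×10⁻¹⁹ = 1.231×10²¹, i.e. 1.231×10²¹/6.022×10²³ = 0.002044 mol.
Product: Φ × n_abs = 0.545 × 0.002044 = 0.001114 mol.
As a count: 0.001114 × 6.022×10²³ = 6.7×10²⁰.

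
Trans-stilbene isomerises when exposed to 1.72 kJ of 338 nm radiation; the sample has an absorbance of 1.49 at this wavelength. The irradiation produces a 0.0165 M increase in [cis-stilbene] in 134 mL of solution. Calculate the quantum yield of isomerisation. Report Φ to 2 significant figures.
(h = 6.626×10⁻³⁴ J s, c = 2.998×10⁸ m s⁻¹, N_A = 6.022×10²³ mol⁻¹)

Φ = 0.47

Product: (0.0165 M)(0.134 L) = 0.002211 mol.
Photon energy at 338 nm: hc/λ = (6.626×10⁻³⁴)(2.998×10⁸)/(338×10⁻⁹) = 5.877×10⁻¹⁹ J.
Incident energy: 1.72 kJ = 1720 J.
Photons incident: 1720 / 5.877×10⁻¹⁹ = 2.927×10²¹, i.e. 2.927×10²¹/6.022×10²³ = 0.004861 mol.
Fraction absorbed: 1 − 10^(−1.49) = 0.9676.
Photons absorbed: 0.9676 × 0.004861 = 0.004704 mol.
Φ = 0.002211 mol / 0.004704 mol photons = 0.47.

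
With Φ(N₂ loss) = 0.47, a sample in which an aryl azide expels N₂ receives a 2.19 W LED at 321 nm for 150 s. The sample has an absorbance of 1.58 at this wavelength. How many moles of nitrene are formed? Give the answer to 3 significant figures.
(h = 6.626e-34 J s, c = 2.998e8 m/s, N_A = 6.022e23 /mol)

4.03e-4 mol

Photon energy at 321 nm: hc/λ = (6.626e-34)(2.998e8)/(321e-9) = 6.188e-19 J.
Energy delivered: (2.19 W)(150 s) = 328.5 J.
Photons incident: 328.5 / 6.188e-19 = 5.309e20, i.e. 5.309e20/6.022e23 = 8.816e-4 mol.
Fraction absorbed: 1 − 10^(−1.58) = 0.9737.
Photons absorbed: 0.9737 × 8.816e-4 = 8.584e-4 mol.
Product: Φ × n_abs = 0.47 × 8.584e-4 = 4.034e-4 mol.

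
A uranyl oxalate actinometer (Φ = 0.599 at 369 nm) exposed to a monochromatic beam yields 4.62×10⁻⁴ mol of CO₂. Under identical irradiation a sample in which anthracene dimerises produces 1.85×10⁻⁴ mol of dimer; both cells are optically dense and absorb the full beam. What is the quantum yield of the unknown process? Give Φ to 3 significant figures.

Φ = 0.240

Photons absorbed by the actinometer: 4.62×10⁻⁴ / 0.599 = 7.713×10⁻⁴ mol.
Φ(unknown) = 1.85×10⁻⁴ / 7.713×10⁻⁴ = 0.240.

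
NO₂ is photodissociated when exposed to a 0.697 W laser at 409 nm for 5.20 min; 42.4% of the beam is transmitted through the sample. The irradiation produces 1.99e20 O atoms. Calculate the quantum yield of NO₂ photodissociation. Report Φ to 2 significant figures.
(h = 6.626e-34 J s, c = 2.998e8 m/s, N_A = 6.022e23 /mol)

Φ = 0.77

Product: 1.99e20 / 6.022e23 = 3.305e-4 mol.
Photon energy at 409 nm: hc/λ = (6.626e-34)(2.998e8)/(409e-9) = 4.857e-19 J.
Energy delivered: (0.697 W)(312 s) = 217.5 J.
Photons incident: 217.5 / 4.857e-19 = 4.478e20, i.e. 4.478e20/6.022e23 = 7.436e-4 mol.
Fraction absorbed: 1 − 42.4/100 = 0.5760.
Photons absorbed: 0.5760 × 7.436e-4 = 4.283e-4 mol.
Φ = 3.305e-4 mol / 4.283e-4 mol photons = 0.77.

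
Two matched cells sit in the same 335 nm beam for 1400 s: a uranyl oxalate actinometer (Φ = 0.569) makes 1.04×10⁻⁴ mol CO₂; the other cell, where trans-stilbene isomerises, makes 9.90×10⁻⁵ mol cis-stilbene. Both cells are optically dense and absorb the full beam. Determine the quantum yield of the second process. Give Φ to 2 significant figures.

Φ = 0.54

Photons absorbed by the actinometer: 1.04×10⁻⁴ / 0.569 = 1.828×10⁻⁴ mol.
Φ(unknown) = 9.90×10⁻⁵ / 1.828×10⁻⁴ = 0.54.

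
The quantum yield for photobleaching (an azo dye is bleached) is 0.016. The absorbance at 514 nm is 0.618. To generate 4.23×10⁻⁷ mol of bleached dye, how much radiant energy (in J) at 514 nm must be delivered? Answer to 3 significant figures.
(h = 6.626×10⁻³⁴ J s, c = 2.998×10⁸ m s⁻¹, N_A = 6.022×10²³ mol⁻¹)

Photons that must be absorbed: 4.23×10⁻⁷ / 0.016 = 2.644×10⁻⁵ mol.
Fraction absorbed: 1 − 10^(−0.618) = 0.7590.
Incident photons needed: 2.644×10⁻⁵ / 0.7590 = 3.484×10⁻⁵ mol.
Photon energy: hc/λ = 3.865×10⁻¹⁹ J; per mole, 2.328×10⁵ J mol⁻¹.
Energy required: 3.484×10⁻⁵ × 2.328×10⁵ = 8.11 J.

8.11 J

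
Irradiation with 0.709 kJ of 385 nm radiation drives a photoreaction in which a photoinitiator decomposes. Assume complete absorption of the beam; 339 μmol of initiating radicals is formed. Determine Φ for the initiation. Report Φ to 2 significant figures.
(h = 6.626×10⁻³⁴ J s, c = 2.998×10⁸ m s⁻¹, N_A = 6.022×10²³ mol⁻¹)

Φ = 0.15

Product: 339 μmol = 3.39×10⁻⁴ mol.
Photon energy at 385 nm: hc/λ = (6.626×10⁻³⁴)(2.998×10⁸)/(385×10⁻⁹) = 5.160×10⁻¹⁹ J.
Incident energy: 0.709 kJ = 709 J.
Photons incident: 709 / 5.160×10⁻¹⁹ = 1.374×10²¹, i.e. 1.374×10²¹/6.022×10²³ = 0.002282 mol.
Φ = 3.39×10⁻⁴ mol / 0.002282 mol photons = 0.15.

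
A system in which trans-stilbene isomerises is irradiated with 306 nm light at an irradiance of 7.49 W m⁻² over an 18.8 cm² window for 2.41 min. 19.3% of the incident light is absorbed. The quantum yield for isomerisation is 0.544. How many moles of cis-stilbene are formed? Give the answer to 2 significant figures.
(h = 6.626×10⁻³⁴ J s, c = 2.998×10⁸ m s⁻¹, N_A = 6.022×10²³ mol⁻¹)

5.5×10⁻⁷ mol

Photon energy at 306 nm: hc/λ = (6.626×10⁻³⁴)(2.998×10⁸)/(306×10⁻⁹) = 6.492×10⁻¹⁹ J.
Energy delivered: (7.49 W m⁻²)(18.8×10⁻⁴ m²)(144.6 s) = 2.036 J.
Photons incident: 2.036 / 6.492×10⁻¹⁹ = 3.136×10¹⁸, i.e. 3.136×10¹⁸/6.022×10²³ = 5.208×10⁻⁶ mol.
Photons absorbed: 0.193 × 5.208×10⁻⁶ = 1.005×10⁻⁶ mol.
Product: Φ × n_abs = 0.544 × 1.005×10⁻⁶ = 5.467×10⁻⁷ mol.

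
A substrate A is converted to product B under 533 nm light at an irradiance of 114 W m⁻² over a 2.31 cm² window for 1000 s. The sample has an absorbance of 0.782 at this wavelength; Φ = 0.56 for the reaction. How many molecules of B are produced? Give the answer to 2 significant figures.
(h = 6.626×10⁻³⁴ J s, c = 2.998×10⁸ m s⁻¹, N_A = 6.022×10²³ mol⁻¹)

3.3×10¹⁹ molecules

Photon energy at 533 nm: hc/λ = (6.626×10⁻³⁴)(2.998×10⁸)/(533×10⁻⁹) = 3.727×10⁻¹⁹ J.
Energy delivered: (114 W m⁻²)(2.31×10⁻⁴ m²)(1000 s) = 26.33 J.
Photons incident: 26.33 / 3.727×10⁻¹⁹ = 7.065×10¹⁹, i.e. 7.065×10¹⁹/6.022×10²³ = 1.173×10⁻⁴ mol.
Fraction absorbed: 1 − 10^(−0.782) = 0.8348.
Photons absorbed: 0.8348 × 1.173×10⁻⁴ = 9.792×10⁻⁵ mol.
Product: Φ × n_abs = 0.56 × 9.792×10⁻⁵ = 5.484×10⁻⁵ mol.
As a count: 5.484×10⁻⁵ × 6.022×10²³ = 3.3×10¹⁹.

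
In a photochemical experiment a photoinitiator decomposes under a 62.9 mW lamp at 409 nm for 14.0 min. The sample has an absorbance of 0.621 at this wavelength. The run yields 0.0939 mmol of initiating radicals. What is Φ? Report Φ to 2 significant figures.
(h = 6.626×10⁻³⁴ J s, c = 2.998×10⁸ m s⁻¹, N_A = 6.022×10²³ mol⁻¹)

Φ = 0.68

Product: 0.0939 mmol = 9.39×10⁻⁵ mol.
Photon energy at 409 nm: hc/λ = (6.626×10⁻³⁴)(2.998×10⁸)/(409×10⁻⁹) = 4.857×10⁻¹⁹ J.
Energy delivered: (62.9 mW)(840 s) = 52.84 J.
Photons incident: 52.84 / 4.857×10⁻¹⁹ = 1.088×10²⁰, i.e. 1.088×10²⁰/6.022×10²³ = 1.807×10⁻⁴ mol.
Fraction absorbed: 1 − 10^(−0.621) = 0.7607.
Photons absorbed: 0.7607 × 1.807×10⁻⁴ = 1.375×10⁻⁴ mol.
Φ = 9.39×10⁻⁵ mol / 1.375×10⁻⁴ mol photons = 0.68.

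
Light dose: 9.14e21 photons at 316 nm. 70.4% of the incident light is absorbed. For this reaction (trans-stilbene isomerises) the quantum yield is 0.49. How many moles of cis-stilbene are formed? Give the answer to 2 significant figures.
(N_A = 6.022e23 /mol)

0.0052 mol

Moles of photons: 9.14e21 / 6.022e23 = 0.01518 mol.
Photons absorbed: 0.704 × 0.01518 = 0.01069 mol.
Product: Φ × n_abs = 0.49 × 0.01069 = 0.005238 mol.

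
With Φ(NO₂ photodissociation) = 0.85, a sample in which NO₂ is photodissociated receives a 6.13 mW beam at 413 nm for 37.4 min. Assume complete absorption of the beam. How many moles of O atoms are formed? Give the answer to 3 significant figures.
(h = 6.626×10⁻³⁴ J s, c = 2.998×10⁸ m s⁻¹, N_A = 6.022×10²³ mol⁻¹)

Photon energy at 413 nm: hc/λ = (6.626×10⁻³⁴)(2.998×10⁸)/(413×10⁻⁹) = 4.810×10⁻¹⁹ J.
Energy delivered: (6.13 mW)(2244 s) = 13.76 J.
Photons incident: 13.76 / 4.810×10⁻¹⁹ = 2.861×10¹⁹, i.e. 2.861×10¹⁹/6.022×10²³ = 4.751×10⁻⁵ mol.
Product: Φ × n_abs = 0.85 × 4.751×10⁻⁵ = 4.038×10⁻⁵ mol.

4.04×10⁻⁵ mol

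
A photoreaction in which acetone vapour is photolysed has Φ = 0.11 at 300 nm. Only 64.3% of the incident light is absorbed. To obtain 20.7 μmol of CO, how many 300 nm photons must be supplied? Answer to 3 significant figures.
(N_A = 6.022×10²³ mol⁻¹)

1.76×10²⁰ photons

Product: 20.7 μmol = 2.07×10⁻⁵ mol.
Photons that must be absorbed: 2.07×10⁻⁵ / 0.11 = 1.882×10⁻⁴ mol.
Incident photons needed: 1.882×10⁻⁴ / 0.643 = 2.927×10⁻⁴ mol.
Photon count: 2.927×10⁻⁴ × 6.022×10²³ = 1.76×10²⁰.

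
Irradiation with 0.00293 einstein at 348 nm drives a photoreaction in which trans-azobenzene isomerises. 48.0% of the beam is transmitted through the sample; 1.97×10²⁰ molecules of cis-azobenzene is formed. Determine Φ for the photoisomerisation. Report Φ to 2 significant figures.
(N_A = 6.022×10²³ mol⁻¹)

Φ = 0.21

Product: 1.97×10²⁰ / 6.022×10²³ = 3.271×10⁻⁴ mol.
Fraction absorbed: 1 − 48.0/100 = 0.5200.
Photons absorbed: 0.5200 × 0.00293 = 0.001524 mol.
Φ = 3.271×10⁻⁴ mol / 0.001524 mol photons = 0.21.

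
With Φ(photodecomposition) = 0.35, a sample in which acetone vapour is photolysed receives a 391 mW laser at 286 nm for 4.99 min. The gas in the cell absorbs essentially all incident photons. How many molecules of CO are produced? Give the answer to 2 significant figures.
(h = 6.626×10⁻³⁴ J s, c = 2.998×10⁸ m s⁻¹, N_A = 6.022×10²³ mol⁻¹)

Photon energy at 286 nm: hc/λ = (6.626×10⁻³⁴)(2.998×10⁸)/(286×10⁻⁹) = 6.946×10⁻¹⁹ J.
Energy delivered: (391 mW)(299.4 s) = 117.1 J.
Photons incident: 117.1 / 6.946×10⁻¹⁹ = 1.686×10²⁰, i.e. 1.686×10²⁰/6.022×10²³ = 2.800×10⁻⁴ mol.
Product: Φ × n_abs = 0.35 × 2.800×10⁻⁴ = 9.800×10⁻⁵ mol.
As a count: 9.800×10⁻⁵ × 6.022×10²³ = 5.9×10¹⁹.

5.9×10¹⁹ molecules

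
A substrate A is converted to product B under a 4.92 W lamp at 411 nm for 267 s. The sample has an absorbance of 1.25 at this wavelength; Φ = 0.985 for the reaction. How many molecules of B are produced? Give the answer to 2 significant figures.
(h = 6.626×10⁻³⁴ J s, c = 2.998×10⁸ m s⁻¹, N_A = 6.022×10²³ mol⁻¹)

2.5×10²¹ molecules

Photon energy at 411 nm: hc/λ = (6.626×10⁻³⁴)(2.998×10⁸)/(411×10⁻⁹) = 4.833×10⁻¹⁹ J.
Energy delivered: (4.92 W)(267 s) = 1314 J.
Photons incident: 1314 / 4.833×10⁻¹⁹ = 2.719×10²¹, i.e. 2.719×10²¹/6.022×10²³ = 0.004515 mol.
Fraction absorbed: 1 − 10^(−1.25) = 0.9438.
Photons absorbed: 0.9438 × 0.004515 = 0.004261 mol.
Product: Φ × n_abs = 0.985 × 0.004261 = 0.004197 mol.
As a count: 0.004197 × 6.022×10²³ = 2.5×10²¹.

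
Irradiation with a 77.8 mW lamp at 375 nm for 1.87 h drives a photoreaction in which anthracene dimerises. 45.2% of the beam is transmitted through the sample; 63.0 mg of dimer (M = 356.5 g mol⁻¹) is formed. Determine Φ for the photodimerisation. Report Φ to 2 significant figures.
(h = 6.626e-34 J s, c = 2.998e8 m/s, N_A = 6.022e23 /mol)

Φ = 0.20

Product: 63.0 mg / 356.5 g mol⁻¹ = 1.767e-4 mol.
Photon energy at 375 nm: hc/λ = (6.626e-34)(2.998e8)/(375e-9) = 5.297e-19 J.
Energy delivered: (77.8 mW)(6732 s) = 523.7 J.
Photons incident: 523.7 / 5.297e-19 = 9.887e20, i.e. 9.887e20/6.022e23 = 0.001642 mol.
Fraction absorbed: 1 − 45.2/100 = 0.5480.
Photons absorbed: 0.5480 × 0.001642 = 8.998e-4 mol.
Φ = 1.767e-4 mol / 8.998e-4 mol photons = 0.20.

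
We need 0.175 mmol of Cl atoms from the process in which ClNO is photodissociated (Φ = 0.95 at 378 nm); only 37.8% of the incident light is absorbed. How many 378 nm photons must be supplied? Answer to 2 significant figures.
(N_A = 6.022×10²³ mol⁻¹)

2.9×10²⁰ photons

Product: 0.175 mmol = 1.75×10⁻⁴ mol.
Photons that must be absorbed: 1.75×10⁻⁴ / 0.95 = 1.842×10⁻⁴ mol.
Incident photons needed: 1.842×10⁻⁴ / 0.378 = 4.873×10⁻⁴ mol.
Photon count: 4.873×10⁻⁴ × 6.022×10²³ = 2.9×10²⁰.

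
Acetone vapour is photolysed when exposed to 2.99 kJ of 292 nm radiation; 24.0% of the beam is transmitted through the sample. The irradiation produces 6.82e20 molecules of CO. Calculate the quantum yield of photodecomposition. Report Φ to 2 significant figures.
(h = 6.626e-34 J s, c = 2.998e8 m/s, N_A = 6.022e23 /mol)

Product: 6.82e20 / 6.022e23 = 0.001133 mol.
Photon energy at 292 nm: hc/λ = (6.626e-34)(2.998e8)/(292e-9) = 6.803e-19 J.
Incident energy: 2.99 kJ = 2990 J.
Photons incident: 2990 / 6.803e-19 = 4.395e21, i.e. 4.395e21/6.022e23 = 0.007298 mol.
Fraction absorbed: 1 − 24.0/100 = 0.7600.
Photons absorbed: 0.7600 × 0.007298 = 0.005546 mol.
Φ = 0.001133 mol / 0.005546 mol photons = 0.20.

Φ = 0.20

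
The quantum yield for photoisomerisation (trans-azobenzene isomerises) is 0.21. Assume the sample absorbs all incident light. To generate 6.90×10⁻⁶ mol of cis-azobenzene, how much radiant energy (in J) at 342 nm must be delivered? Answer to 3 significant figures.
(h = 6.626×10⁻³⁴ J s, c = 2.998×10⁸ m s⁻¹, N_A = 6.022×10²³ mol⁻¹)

Photons that must be absorbed: 6.90×10⁻⁶ / 0.21 = 3.286×10⁻⁵ mol.
Photon energy: hc/λ = 5.808×10⁻¹⁹ J; per mole, 3.498×10⁵ J mol⁻¹.
Energy required: 3.286×10⁻⁵ × 3.498×10⁵ = 11.5 J.

11.5 J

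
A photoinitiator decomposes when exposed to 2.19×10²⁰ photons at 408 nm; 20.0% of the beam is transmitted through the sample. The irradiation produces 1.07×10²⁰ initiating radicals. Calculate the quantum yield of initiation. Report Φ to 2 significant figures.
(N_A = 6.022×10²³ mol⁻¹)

Product: 1.07×10²⁰ / 6.022×10²³ = 1.777×10⁻⁴ mol.
Moles of photons: 2.19×10²⁰ / 6.022×10²³ = 3.637×10⁻⁴ mol.
Fraction absorbed: 1 − 20.0/100 = 0.8000.
Photons absorbed: 0.8000 × 3.637×10⁻⁴ = 2.910×10⁻⁴ mol.
Φ = 1.777×10⁻⁴ mol / 2.910×10⁻⁴ mol photons = 0.61.

Φ = 0.61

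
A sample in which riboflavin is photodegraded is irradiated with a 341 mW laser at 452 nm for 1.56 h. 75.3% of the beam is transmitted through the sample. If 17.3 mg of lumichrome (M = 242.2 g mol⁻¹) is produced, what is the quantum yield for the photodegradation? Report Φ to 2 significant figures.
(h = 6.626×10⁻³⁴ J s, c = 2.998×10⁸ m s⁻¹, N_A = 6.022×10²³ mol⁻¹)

Product: 17.3 mg / 242.2 g mol⁻¹ = 7.143×10⁻⁵ mol.
Photon energy at 452 nm: hc/λ = (6.626×10⁻³⁴)(2.998×10⁸)/(452×10⁻⁹) = 4.395×10⁻¹⁹ J.
Energy delivered: (341 mW)(5616 s) = 1915 J.
Photons incident: 1915 / 4.395×10⁻¹⁹ = 4.357×10²¹, i.e. 4.357×10²¹/6.022×10²³ = 0.007235 mol.
Fraction absorbed: 1 − 75.3/100 = 0.2470.
Photons absorbed: 0.2470 × 0.007235 = 0.001787 mol.
Φ = 7.143×10⁻⁵ mol / 0.001787 mol photons = 0.040.

Φ = 0.040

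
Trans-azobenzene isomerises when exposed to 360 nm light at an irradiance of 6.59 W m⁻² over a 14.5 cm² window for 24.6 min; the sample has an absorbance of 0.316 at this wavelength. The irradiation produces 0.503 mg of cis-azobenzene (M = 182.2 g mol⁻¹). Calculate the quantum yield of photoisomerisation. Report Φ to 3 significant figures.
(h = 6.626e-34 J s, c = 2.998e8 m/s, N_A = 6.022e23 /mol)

Φ = 0.126

Product: 0.503 mg / 182.2 g mol⁻¹ = 2.761e-6 mol.
Photon energy at 360 nm: hc/λ = (6.626e-34)(2.998e8)/(360e-9) = 5.518e-19 J.
Energy delivered: (6.59 W m⁻²)(14.5e-4 m²)(1476 s) = 14.10 J.
Photons incident: 14.10 / 5.518e-19 = 2.555e19, i.e. 2.555e19/6.022e23 = 4.243e-5 mol.
Fraction absorbed: 1 − 10^(−0.316) = 0.5169.
Photons absorbed: 0.5169 × 4.243e-5 = 2.193e-5 mol.
Φ = 2.761e-6 mol / 2.193e-5 mol photons = 0.126.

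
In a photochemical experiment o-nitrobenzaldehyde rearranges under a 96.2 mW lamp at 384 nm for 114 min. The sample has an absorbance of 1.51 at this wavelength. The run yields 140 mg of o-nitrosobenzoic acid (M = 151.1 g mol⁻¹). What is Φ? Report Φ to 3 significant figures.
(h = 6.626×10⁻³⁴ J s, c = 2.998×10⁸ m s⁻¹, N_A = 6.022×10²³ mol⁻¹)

Φ = 0.453

Product: 140 mg / 151.1 g mol⁻¹ = 9.265×10⁻⁴ mol.
Photon energy at 384 nm: hc/λ = (6.626×10⁻³⁴)(2.998×10⁸)/(384×10⁻⁹) = 5.173×10⁻¹⁹ J.
Energy delivered: (96.2 mW)(6840 s) = 658.0 J.
Photons incident: 658.0 / 5.173×10⁻¹⁹ = 1.272×10²¹, i.e. 1.272×10²¹/6.022×10²³ = 0.002112 mol.
Fraction absorbed: 1 − 10^(−1.51) = 0.9691.
Photons absorbed: 0.9691 × 0.002112 = 0.002047 mol.
Φ = 9.265×10⁻⁴ mol / 0.002047 mol photons = 0.453.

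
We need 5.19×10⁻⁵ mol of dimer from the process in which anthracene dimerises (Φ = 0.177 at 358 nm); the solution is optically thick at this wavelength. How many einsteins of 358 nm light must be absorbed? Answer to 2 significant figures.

2.9×10⁻⁴ einstein

Photons that must be absorbed: 5.19×10⁻⁵ / 0.177 = 2.932×10⁻⁴ mol.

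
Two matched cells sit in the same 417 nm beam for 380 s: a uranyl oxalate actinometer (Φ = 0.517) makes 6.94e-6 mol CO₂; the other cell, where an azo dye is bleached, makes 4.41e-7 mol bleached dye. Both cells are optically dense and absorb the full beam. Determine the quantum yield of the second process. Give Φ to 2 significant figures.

Φ = 0.033

Photons absorbed by the actinometer: 6.94e-6 / 0.517 = 1.342e-5 mol.
Φ(unknown) = 4.41e-7 / 1.342e-5 = 0.033.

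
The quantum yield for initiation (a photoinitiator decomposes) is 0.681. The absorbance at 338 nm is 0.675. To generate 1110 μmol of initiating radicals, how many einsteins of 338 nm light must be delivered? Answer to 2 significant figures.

0.0021 einstein

Product: 1110 μmol = 0.00111 mol.
Photons that must be absorbed: 0.00111 / 0.681 = 0.001630 mol.
Fraction absorbed: 1 − 10^(−0.675) = 0.7887.
Incident photons needed: 0.001630 / 0.7887 = 0.002067 mol.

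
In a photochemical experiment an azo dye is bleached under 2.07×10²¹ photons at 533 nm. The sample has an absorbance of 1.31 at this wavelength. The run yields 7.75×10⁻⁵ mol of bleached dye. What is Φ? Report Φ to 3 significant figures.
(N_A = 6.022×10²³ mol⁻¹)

Moles of photons: 2.07×10²¹ / 6.022×10²³ = 0.003437 mol.
Fraction absorbed: 1 − 10^(−1.31) = 0.9510.
Photons absorbed: 0.9510 × 0.003437 = 0.003269 mol.
Φ = 7.75×10⁻⁵ mol / 0.003269 mol photons = 0.0237.

Φ = 0.0237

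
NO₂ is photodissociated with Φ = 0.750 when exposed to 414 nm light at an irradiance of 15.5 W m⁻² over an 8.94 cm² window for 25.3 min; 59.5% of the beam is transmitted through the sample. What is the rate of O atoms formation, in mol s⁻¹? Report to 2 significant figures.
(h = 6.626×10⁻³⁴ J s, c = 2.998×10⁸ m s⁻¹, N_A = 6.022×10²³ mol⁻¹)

Photon energy at 414 nm: hc/λ = (6.626×10⁻³⁴)(2.998×10⁸)/(414×10⁻⁹) = 4.798×10⁻¹⁹ J.
Energy delivered: (15.5 W m⁻²)(8.94×10⁻⁴ m²)(1518 s) = 21.03 J.
Photons incident: 21.03 / 4.798×10⁻¹⁹ = 4.383×10¹⁹, i.e. 4.383×10¹⁹/6.022×10²³ = 7.278×10⁻⁵ mol.
Fraction absorbed: 1 − 59.5/100 = 0.4050.
Photons absorbed: 0.4050 × 7.278×10⁻⁵ = 2.948×10⁻⁵ mol.
Product formed: 0.750 × 2.948×10⁻⁵ = 2.211×10⁻⁵ mol.
Rate: 2.211×10⁻⁵ / 1518 s = 1.5×10⁻⁸ mol s⁻¹.

1.5×10⁻⁸ mol s⁻¹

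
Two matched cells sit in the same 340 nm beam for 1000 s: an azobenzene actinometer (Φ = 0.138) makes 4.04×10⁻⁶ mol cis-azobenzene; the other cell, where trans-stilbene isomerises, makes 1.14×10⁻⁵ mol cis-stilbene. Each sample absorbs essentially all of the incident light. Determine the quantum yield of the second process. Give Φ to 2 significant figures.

Photons absorbed by the actinometer: 4.04×10⁻⁶ / 0.138 = 2.928×10⁻⁵ mol.
Φ(unknown) = 1.14×10⁻⁵ / 2.928×10⁻⁵ = 0.39.

Φ = 0.39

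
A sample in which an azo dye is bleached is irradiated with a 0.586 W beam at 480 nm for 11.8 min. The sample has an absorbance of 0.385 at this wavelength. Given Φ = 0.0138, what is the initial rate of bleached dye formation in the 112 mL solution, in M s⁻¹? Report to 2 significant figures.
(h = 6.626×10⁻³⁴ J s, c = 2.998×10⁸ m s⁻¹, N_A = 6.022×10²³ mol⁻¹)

1.7×10⁻⁷ M s⁻¹

Photon energy at 480 nm: hc/λ = (6.626×10⁻³⁴)(2.998×10⁸)/(480×10⁻⁹) = 4.138×10⁻¹⁹ J.
Energy delivered: (0.586 W)(708 s) = 414.9 J.
Photons incident: 414.9 / 4.138×10⁻¹⁹ = 1.003×10²¹, i.e. 1.003×10²¹/6.022×10²³ = 0.001666 mol.
Fraction absorbed: 1 − 10^(−0.385) = 0.5879.
Photons absorbed: 0.5879 × 0.001666 = 9.794×10⁻⁴ mol.
Product formed: 0.0138 × 9.794×10⁻⁴ = 1.352×10⁻⁵ mol.
Rate: 1.352×10⁻⁵ mol / (708 s × 0.112 L) = 1.7×10⁻⁷ M s⁻¹.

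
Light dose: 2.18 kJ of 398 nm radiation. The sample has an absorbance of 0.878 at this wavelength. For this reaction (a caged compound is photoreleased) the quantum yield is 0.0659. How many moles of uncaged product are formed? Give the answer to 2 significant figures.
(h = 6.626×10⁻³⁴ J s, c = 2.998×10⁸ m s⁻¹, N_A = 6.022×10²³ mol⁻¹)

Photon energy at 398 nm: hc/λ = (6.626×10⁻³⁴)(2.998×10⁸)/(398×10⁻⁹) = 4.991×10⁻¹⁹ J.
Incident energy: 2.18 kJ = 2180 J.
Photons incident: 2180 / 4.991×10⁻¹⁹ = 4.368×10²¹, i.e. 4.368×10²¹/6.022×10²³ = 0.007253 mol.
Fraction absorbed: 1 − 10^(−0.878) = 0.8676.
Photons absorbed: 0.8676 × 0.007253 = 0.006293 mol.
Product: Φ × n_abs = 0.0659 × 0.006293 = 4.147×10⁻⁴ mol.

4.1×10⁻⁴ mol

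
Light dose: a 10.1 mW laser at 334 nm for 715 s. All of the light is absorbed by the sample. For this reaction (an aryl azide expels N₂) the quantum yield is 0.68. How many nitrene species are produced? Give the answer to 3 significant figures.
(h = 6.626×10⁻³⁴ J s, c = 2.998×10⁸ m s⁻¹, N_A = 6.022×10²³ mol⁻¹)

8.26×10¹⁸ species

Photon energy at 334 nm: hc/λ = (6.626×10⁻³⁴)(2.998×10⁸)/(334×10⁻⁹) = 5.948×10⁻¹⁹ J.
Energy delivered: (10.1 mW)(715 s) = 7.222 J.
Photons incident: 7.222 / 5.948×10⁻¹⁹ = 1.214×10¹⁹, i.e. 1.214×10¹⁹/6.022×10²³ = 2.016×10⁻⁵ mol.
Product: Φ × n_abs = 0.68 × 2.016×10⁻⁵ = 1.371×10⁻⁵ mol.
As a count: 1.371×10⁻⁵ × 6.022×10²³ = 8.26×10¹⁸.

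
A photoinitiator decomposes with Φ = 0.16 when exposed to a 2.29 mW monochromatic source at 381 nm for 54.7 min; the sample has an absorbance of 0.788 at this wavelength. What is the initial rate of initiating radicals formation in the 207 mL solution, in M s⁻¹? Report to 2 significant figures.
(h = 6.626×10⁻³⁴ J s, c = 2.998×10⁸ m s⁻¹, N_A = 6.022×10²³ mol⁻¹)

Photon energy at 381 nm: hc/λ = (6.626×10⁻³⁴)(2.998×10⁸)/(381×10⁻⁹) = 5.214×10⁻¹⁹ J.
Energy delivered: (2.29 mW)(3282 s) = 7.516 J.
Photons incident: 7.516 / 5.214×10⁻¹⁹ = 1.442×10¹⁹, i.e. 1.442×10¹⁹/6.022×10²³ = 2.395×10⁻⁵ mol.
Fraction absorbed: 1 − 10^(−0.788) = 0.8371.
Photons absorbed: 0.8371 × 2.395×10⁻⁵ = 2.005×10⁻⁵ mol.
Product formed: 0.16 × 2.005×10⁻⁵ = 3.208×10⁻⁶ mol.
Rate: 3.208×10⁻⁶ mol / (3282 s × 0.207 L) = 4.7×10⁻⁹ M s⁻¹.

4.7×10⁻⁹ M s⁻¹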